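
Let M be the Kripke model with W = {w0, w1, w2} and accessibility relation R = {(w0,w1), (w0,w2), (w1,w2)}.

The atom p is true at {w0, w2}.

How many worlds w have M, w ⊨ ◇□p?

w0: successors {w1, w2}; □p there: w1:T, w2:T. ✓
w1: successors {w2}; □p there: w2:T. ✓
w2: no successors, so ◇□p fails. ✗
Satisfying worlds: {w0, w1}.

2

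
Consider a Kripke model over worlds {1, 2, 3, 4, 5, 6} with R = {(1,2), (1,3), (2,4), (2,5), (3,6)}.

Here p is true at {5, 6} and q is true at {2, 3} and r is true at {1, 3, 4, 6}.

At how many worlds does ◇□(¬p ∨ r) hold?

3

1: successors {2, 3}; □(¬p ∨ r) there: 2:F, 3:T. ✓
2: successors {4, 5}; □(¬p ∨ r) there: 4:T, 5:T. ✓
3: successors {6}; □(¬p ∨ r) there: 6:T. ✓
4: no successors, so ◇□(¬p ∨ r) fails. ✗
5: no successors, so ◇□(¬p ∨ r) fails. ✗
6: no successors, so ◇□(¬p ∨ r) fails. ✗
Satisfying worlds: {1, 2, 3}.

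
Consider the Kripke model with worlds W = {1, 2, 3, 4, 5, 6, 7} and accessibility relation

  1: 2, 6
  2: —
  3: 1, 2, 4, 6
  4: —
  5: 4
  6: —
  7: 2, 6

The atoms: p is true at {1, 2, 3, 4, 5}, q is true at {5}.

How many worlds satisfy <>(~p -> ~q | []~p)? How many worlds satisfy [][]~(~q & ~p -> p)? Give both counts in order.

4 and 6

For <>(~p -> ~q | []~p):
1: successors {2, 6}; ~p -> ~q | []~p there: 2:T, 6:T. ✓
2: no successors, so <>(~p -> ~q | []~p) fails. ✗
3: successors {1, 2, 4, 6}; ~p -> ~q | []~p there: 1:T, 2:T, 4:T, 6:T. ✓
4: no successors, so <>(~p -> ~q | []~p) fails. ✗
5: successors {4}; ~p -> ~q | []~p there: 4:T. ✓
6: no successors, so <>(~p -> ~q | []~p) fails. ✗
7: successors {2, 6}; ~p -> ~q | []~p there: 2:T, 6:T. ✓
— 4 worlds.
For [][]~(~q & ~p -> p):
1: successors {2, 6}; []~(~q & ~p -> p) there: 2:T, 6:T. ✓
2: no successors, so [][]~(~q & ~p -> p) holds vacuously. ✓
3: successors {1, 2, 4, 6}; []~(~q & ~p -> p) there: 1:F, 2:T, 4:T, 6:T. ✗
4: no successors, so [][]~(~q & ~p -> p) holds vacuously. ✓
5: successors {4}; []~(~q & ~p -> p) there: 4:T. ✓
6: no successors, so [][]~(~q & ~p -> p) holds vacuously. ✓
7: successors {2, 6}; []~(~q & ~p -> p) there: 2:T, 6:T. ✓
— 6 worlds.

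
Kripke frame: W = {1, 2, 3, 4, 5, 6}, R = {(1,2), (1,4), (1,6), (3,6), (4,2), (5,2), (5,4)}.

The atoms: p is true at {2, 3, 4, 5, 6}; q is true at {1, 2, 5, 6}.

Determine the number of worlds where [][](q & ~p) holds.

1: successors {2, 4, 6}; [](q & ~p) there: 2:T, 4:F, 6:T. ✗
2: no successors, so [][](q & ~p) holds vacuously. ✓
3: successors {6}; [](q & ~p) there: 6:T. ✓
4: successors {2}; [](q & ~p) there: 2:T. ✓
5: successors {2, 4}; [](q & ~p) there: 2:T, 4:F. ✗
6: no successors, so [][](q & ~p) holds vacuously. ✓
Satisfying worlds: {2, 3, 4, 6}.

4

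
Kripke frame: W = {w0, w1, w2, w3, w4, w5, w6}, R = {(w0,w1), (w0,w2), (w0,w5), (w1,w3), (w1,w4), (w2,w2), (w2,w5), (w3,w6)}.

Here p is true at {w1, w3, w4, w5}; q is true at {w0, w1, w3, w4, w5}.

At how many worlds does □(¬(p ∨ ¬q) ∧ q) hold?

3

w0: successors {w1, w2, w5}; ¬(p ∨ ¬q) ∧ q there: w1:F, w2:F, w5:F. ✗
w1: successors {w3, w4}; ¬(p ∨ ¬q) ∧ q there: w3:F, w4:F. ✗
w2: successors {w2, w5}; ¬(p ∨ ¬q) ∧ q there: w2:F, w5:F. ✗
w3: successors {w6}; ¬(p ∨ ¬q) ∧ q there: w6:F. ✗
w4: no successors, so □(¬(p ∨ ¬q) ∧ q) holds vacuously. ✓
w5: no successors, so □(¬(p ∨ ¬q) ∧ q) holds vacuously. ✓
w6: no successors, so □(¬(p ∨ ¬q) ∧ q) holds vacuously. ✓
Satisfying worlds: {w4, w5, w6}.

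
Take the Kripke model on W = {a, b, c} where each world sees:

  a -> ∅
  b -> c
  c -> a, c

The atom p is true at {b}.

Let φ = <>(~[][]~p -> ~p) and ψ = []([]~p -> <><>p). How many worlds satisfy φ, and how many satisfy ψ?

2 and 1

For <>(~[][]~p -> ~p):
a: no successors, so <>(~[][]~p -> ~p) fails. ✗
b: successors {c}; ~[][]~p -> ~p there: c:T. ✓
c: successors {a, c}; ~[][]~p -> ~p there: a:T, c:T. ✓
— 2 worlds.
For []([]~p -> <><>p):
a: no successors, so []([]~p -> <><>p) holds vacuously. ✓
b: successors {c}; []~p -> <><>p there: c:F. ✗
c: successors {a, c}; []~p -> <><>p there: a:F, c:F. ✗
— 1 world.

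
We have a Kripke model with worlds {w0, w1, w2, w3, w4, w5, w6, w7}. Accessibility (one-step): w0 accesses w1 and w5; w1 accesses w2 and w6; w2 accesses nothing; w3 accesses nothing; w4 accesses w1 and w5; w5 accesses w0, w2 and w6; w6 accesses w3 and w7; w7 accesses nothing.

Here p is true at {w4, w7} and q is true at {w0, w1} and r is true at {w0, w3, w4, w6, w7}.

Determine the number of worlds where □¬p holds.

w0: successors {w1, w5}; ¬p there: w1:T, w5:T. ✓
w1: successors {w2, w6}; ¬p there: w2:T, w6:T. ✓
w2: no successors, so □¬p holds vacuously. ✓
w3: no successors, so □¬p holds vacuously. ✓
w4: successors {w1, w5}; ¬p there: w1:T, w5:T. ✓
w5: successors {w0, w2, w6}; ¬p there: w0:T, w2:T, w6:T. ✓
w6: successors {w3, w7}; ¬p there: w3:T, w7:F. ✗
w7: no successors, so □¬p holds vacuously. ✓
Satisfying worlds: {w0, w1, w2, w3, w4, w5, w7}.

7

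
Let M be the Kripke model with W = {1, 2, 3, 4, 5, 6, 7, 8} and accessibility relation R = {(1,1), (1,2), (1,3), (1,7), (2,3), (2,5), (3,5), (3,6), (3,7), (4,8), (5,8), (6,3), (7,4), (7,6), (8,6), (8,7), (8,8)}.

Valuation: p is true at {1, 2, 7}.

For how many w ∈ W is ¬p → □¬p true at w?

1: ¬p is F, □¬p is F. ✓
2: ¬p is F, □¬p is T. ✓
3: ¬p is T, □¬p is F. ✗
4: ¬p is T, □¬p is T. ✓
5: ¬p is T, □¬p is T. ✓
6: ¬p is T, □¬p is T. ✓
7: ¬p is F, □¬p is T. ✓
8: ¬p is T, □¬p is F. ✗
Satisfying worlds: {1, 2, 4, 5, 6, 7}.

6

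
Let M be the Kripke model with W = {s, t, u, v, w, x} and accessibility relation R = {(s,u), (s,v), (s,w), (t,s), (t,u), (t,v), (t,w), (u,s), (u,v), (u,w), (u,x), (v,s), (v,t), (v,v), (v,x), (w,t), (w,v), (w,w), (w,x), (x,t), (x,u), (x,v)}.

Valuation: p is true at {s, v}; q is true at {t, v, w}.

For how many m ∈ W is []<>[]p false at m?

6

s: successors {u, v, w}; <>[]p there: u:F, v:F, w:F. ✗
t: successors {s, u, v, w}; <>[]p there: s:F, u:F, v:F, w:F. ✗
u: successors {s, v, w, x}; <>[]p there: s:F, v:F, w:F, x:F. ✗
v: successors {s, t, v, x}; <>[]p there: s:F, t:F, v:F, x:F. ✗
w: successors {t, v, w, x}; <>[]p there: t:F, v:F, w:F, x:F. ✗
x: successors {t, u, v}; <>[]p there: t:F, u:F, v:F. ✗
Satisfying worlds: ∅.
So []<>[]p fails at the other 6 worlds.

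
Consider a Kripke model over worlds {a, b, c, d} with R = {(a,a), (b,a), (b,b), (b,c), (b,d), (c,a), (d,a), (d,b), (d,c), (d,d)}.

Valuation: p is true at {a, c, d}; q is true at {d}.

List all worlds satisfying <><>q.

a: successors {a}; <>q there: a:F. ✗
b: successors {a, b, c, d}; <>q there: a:F, b:T, c:F, d:T. ✓
c: successors {a}; <>q there: a:F. ✗
d: successors {a, b, c, d}; <>q there: a:F, b:T, c:F, d:T. ✓

{b, d}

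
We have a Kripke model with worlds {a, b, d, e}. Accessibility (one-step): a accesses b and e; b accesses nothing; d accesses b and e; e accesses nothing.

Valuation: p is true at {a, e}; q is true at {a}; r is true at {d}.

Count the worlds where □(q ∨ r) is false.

a: successors {b, e}; q ∨ r there: b:F, e:F. ✗
b: no successors, so □(q ∨ r) holds vacuously. ✓
d: successors {b, e}; q ∨ r there: b:F, e:F. ✗
e: no successors, so □(q ∨ r) holds vacuously. ✓
Satisfying worlds: {b, e}.
So □(q ∨ r) fails at the other 2 worlds.

2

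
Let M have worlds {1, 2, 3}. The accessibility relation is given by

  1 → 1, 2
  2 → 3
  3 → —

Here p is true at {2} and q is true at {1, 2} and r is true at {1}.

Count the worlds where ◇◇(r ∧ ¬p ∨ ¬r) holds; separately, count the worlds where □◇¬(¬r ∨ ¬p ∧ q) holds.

1 and 1

For ◇◇(r ∧ ¬p ∨ ¬r):
1: successors {1, 2}; ◇(r ∧ ¬p ∨ ¬r) there: 1:T, 2:T. ✓
2: successors {3}; ◇(r ∧ ¬p ∨ ¬r) there: 3:F. ✗
3: no successors, so ◇◇(r ∧ ¬p ∨ ¬r) fails. ✗
— 1 world.
For □◇¬(¬r ∨ ¬p ∧ q):
1: successors {1, 2}; ◇¬(¬r ∨ ¬p ∧ q) there: 1:F, 2:F. ✗
2: successors {3}; ◇¬(¬r ∨ ¬p ∧ q) there: 3:F. ✗
3: no successors, so □◇¬(¬r ∨ ¬p ∧ q) holds vacuously. ✓
— 1 world.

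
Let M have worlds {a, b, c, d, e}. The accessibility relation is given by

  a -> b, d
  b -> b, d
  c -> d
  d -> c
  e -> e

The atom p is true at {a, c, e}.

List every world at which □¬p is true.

{a, b, c}

a: successors {b, d}; ¬p there: b:T, d:T. ✓
b: successors {b, d}; ¬p there: b:T, d:T. ✓
c: successors {d}; ¬p there: d:T. ✓
d: successors {c}; ¬p there: c:F. ✗
e: successors {e}; ¬p there: e:F. ✗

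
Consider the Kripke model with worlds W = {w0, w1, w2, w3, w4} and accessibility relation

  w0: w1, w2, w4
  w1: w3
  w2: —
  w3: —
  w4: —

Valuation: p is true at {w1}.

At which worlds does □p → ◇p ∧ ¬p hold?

w0: □p is F, ◇p ∧ ¬p is T. ✓
w1: □p is F, ◇p ∧ ¬p is F. ✓
w2: □p is T, ◇p ∧ ¬p is F. ✗
w3: □p is T, ◇p ∧ ¬p is F. ✗
w4: □p is T, ◇p ∧ ¬p is F. ✗

{w0, w1}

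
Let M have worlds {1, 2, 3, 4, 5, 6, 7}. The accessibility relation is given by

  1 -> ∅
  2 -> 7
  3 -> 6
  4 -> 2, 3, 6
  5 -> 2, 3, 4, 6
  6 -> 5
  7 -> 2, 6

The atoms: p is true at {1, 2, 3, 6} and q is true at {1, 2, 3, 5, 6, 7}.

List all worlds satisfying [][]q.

{1, 2, 3, 4, 5, 7}

1: no successors, so [][]q holds vacuously. ✓
2: successors {7}; []q there: 7:T. ✓
3: successors {6}; []q there: 6:T. ✓
4: successors {2, 3, 6}; []q there: 2:T, 3:T, 6:T. ✓
5: successors {2, 3, 4, 6}; []q there: 2:T, 3:T, 4:T, 6:T. ✓
6: successors {5}; []q there: 5:F. ✗
7: successors {2, 6}; []q there: 2:T, 6:T. ✓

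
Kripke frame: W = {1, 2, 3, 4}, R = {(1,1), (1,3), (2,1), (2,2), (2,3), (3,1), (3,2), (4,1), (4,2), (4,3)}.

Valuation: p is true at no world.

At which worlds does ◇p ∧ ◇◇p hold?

∅

1: ◇p is F, ◇◇p is F. ✗
2: ◇p is F, ◇◇p is F. ✗
3: ◇p is F, ◇◇p is F. ✗
4: ◇p is F, ◇◇p is F. ✗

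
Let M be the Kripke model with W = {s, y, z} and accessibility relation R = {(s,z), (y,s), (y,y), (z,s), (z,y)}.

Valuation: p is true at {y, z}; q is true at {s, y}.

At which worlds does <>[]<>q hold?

s: successors {z}; []<>q there: z:F. ✗
y: successors {s, y}; []<>q there: s:T, y:F. ✓
z: successors {s, y}; []<>q there: s:T, y:F. ✓

{y, z}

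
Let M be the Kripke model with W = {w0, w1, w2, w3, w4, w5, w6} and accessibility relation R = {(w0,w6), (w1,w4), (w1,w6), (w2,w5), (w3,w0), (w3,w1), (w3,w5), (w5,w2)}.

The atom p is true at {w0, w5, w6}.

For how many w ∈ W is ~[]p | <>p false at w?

w0: ~[]p is F, <>p is T. ✓
w1: ~[]p is T, <>p is T. ✓
w2: ~[]p is F, <>p is T. ✓
w3: ~[]p is T, <>p is T. ✓
w4: ~[]p is F, <>p is F. ✗
w5: ~[]p is T, <>p is F. ✓
w6: ~[]p is F, <>p is F. ✗
Satisfying worlds: {w0, w1, w2, w3, w5}.
So ~[]p | <>p fails at the other 2 worlds.

2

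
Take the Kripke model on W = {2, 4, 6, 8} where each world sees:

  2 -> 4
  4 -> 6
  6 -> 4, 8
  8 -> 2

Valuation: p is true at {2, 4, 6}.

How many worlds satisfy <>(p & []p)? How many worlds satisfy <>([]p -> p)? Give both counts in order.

For <>(p & []p):
2: successors {4}; p & []p there: 4:T. ✓
4: successors {6}; p & []p there: 6:F. ✗
6: successors {4, 8}; p & []p there: 4:T, 8:F. ✓
8: successors {2}; p & []p there: 2:T. ✓
— 3 worlds.
For <>([]p -> p):
2: successors {4}; []p -> p there: 4:T. ✓
4: successors {6}; []p -> p there: 6:T. ✓
6: successors {4, 8}; []p -> p there: 4:T, 8:F. ✓
8: successors {2}; []p -> p there: 2:T. ✓
— 4 worlds.

3 and 4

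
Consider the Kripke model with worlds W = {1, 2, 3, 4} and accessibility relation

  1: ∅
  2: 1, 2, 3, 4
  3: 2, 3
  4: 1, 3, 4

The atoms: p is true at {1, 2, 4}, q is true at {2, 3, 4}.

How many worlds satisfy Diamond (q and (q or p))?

3

1: no successors, so Diamond (q and (q or p)) fails. ✗
2: successors {1, 2, 3, 4}; q and (q or p) there: 1:F, 2:T, 3:T, 4:T. ✓
3: successors {2, 3}; q and (q or p) there: 2:T, 3:T. ✓
4: successors {1, 3, 4}; q and (q or p) there: 1:F, 3:T, 4:T. ✓
Satisfying worlds: {2, 3, 4}.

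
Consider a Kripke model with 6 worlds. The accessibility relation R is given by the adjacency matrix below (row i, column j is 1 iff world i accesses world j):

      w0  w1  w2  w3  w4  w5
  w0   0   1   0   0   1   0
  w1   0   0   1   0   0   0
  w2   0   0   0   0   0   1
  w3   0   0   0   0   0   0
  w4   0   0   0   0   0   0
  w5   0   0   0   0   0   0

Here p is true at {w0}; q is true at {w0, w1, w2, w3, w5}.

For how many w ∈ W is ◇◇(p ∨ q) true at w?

2

w0: successors {w1, w4}; ◇(p ∨ q) there: w1:T, w4:F. ✓
w1: successors {w2}; ◇(p ∨ q) there: w2:T. ✓
w2: successors {w5}; ◇(p ∨ q) there: w5:F. ✗
w3: no successors, so ◇◇(p ∨ q) fails. ✗
w4: no successors, so ◇◇(p ∨ q) fails. ✗
w5: no successors, so ◇◇(p ∨ q) fails. ✗
Satisfying worlds: {w0, w1}.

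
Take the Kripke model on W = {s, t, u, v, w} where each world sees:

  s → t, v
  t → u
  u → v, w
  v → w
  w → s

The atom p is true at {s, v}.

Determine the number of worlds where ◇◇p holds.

s: successors {t, v}; ◇p there: t:F, v:F. ✗
t: successors {u}; ◇p there: u:T. ✓
u: successors {v, w}; ◇p there: v:F, w:T. ✓
v: successors {w}; ◇p there: w:T. ✓
w: successors {s}; ◇p there: s:T. ✓
Satisfying worlds: {t, u, v, w}.

4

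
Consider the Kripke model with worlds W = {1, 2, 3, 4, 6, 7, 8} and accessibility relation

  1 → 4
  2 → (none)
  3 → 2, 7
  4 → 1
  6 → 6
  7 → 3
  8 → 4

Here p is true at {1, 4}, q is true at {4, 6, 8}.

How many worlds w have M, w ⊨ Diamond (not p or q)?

1: successors {4}; not p or q there: 4:T. ✓
2: no successors, so Diamond (not p or q) fails. ✗
3: successors {2, 7}; not p or q there: 2:T, 7:T. ✓
4: successors {1}; not p or q there: 1:F. ✗
6: successors {6}; not p or q there: 6:T. ✓
7: successors {3}; not p or q there: 3:T. ✓
8: successors {4}; not p or q there: 4:T. ✓
Satisfying worlds: {1, 3, 6, 7, 8}.

5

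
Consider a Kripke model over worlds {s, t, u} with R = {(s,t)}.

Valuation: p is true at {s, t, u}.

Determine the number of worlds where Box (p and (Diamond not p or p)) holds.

3

s: successors {t}; p and (Diamond not p or p) there: t:T. ✓
t: no successors, so Box (p and (Diamond not p or p)) holds vacuously. ✓
u: no successors, so Box (p and (Diamond not p or p)) holds vacuously. ✓
Satisfying worlds: {s, t, u}.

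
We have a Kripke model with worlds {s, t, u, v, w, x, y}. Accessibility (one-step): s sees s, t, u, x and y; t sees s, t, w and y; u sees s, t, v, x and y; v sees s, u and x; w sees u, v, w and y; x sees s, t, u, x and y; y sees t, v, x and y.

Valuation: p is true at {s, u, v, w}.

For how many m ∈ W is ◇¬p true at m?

s: successors {s, t, u, x, y}; ¬p there: s:F, t:T, u:F, x:T, y:T. ✓
t: successors {s, t, w, y}; ¬p there: s:F, t:T, w:F, y:T. ✓
u: successors {s, t, v, x, y}; ¬p there: s:F, t:T, v:F, x:T, y:T. ✓
v: successors {s, u, x}; ¬p there: s:F, u:F, x:T. ✓
w: successors {u, v, w, y}; ¬p there: u:F, v:F, w:F, y:T. ✓
x: successors {s, t, u, x, y}; ¬p there: s:F, t:T, u:F, x:T, y:T. ✓
y: successors {t, v, x, y}; ¬p there: t:T, v:F, x:T, y:T. ✓
Satisfying worlds: {s, t, u, v, w, x, y}.

7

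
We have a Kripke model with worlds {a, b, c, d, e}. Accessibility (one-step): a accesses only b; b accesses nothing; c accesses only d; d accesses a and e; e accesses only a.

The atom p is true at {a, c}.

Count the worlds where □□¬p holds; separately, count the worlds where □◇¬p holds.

3 and 3

For □□¬p:
a: successors {b}; □¬p there: b:T. ✓
b: no successors, so □□¬p holds vacuously. ✓
c: successors {d}; □¬p there: d:F. ✗
d: successors {a, e}; □¬p there: a:T, e:F. ✗
e: successors {a}; □¬p there: a:T. ✓
— 3 worlds.
For □◇¬p:
a: successors {b}; ◇¬p there: b:F. ✗
b: no successors, so □◇¬p holds vacuously. ✓
c: successors {d}; ◇¬p there: d:T. ✓
d: successors {a, e}; ◇¬p there: a:T, e:F. ✗
e: successors {a}; ◇¬p there: a:T. ✓
— 3 worlds.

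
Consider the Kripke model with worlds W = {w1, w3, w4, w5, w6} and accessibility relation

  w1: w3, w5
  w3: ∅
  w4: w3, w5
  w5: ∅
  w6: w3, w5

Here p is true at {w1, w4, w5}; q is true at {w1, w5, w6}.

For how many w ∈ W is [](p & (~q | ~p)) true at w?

w1: successors {w3, w5}; p & (~q | ~p) there: w3:F, w5:F. ✗
w3: no successors, so [](p & (~q | ~p)) holds vacuously. ✓
w4: successors {w3, w5}; p & (~q | ~p) there: w3:F, w5:F. ✗
w5: no successors, so [](p & (~q | ~p)) holds vacuously. ✓
w6: successors {w3, w5}; p & (~q | ~p) there: w3:F, w5:F. ✗
Satisfying worlds: {w3, w5}.

2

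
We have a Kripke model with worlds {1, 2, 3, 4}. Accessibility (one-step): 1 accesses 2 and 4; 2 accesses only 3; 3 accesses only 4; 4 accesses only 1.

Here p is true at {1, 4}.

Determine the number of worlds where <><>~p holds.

1: successors {2, 4}; <>~p there: 2:T, 4:F. ✓
2: successors {3}; <>~p there: 3:F. ✗
3: successors {4}; <>~p there: 4:F. ✗
4: successors {1}; <>~p there: 1:T. ✓
Satisfying worlds: {1, 4}.

2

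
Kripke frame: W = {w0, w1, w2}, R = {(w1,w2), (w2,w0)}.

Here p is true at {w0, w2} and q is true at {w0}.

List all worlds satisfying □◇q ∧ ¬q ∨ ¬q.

w0: □◇q ∧ ¬q is F, ¬q is F. ✗
w1: □◇q ∧ ¬q is T, ¬q is T. ✓
w2: □◇q ∧ ¬q is F, ¬q is T. ✓

{w1, w2}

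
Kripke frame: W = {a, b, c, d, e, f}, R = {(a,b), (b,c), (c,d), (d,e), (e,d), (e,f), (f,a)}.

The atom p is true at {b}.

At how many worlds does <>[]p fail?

a: successors {b}; []p there: b:F. ✗
b: successors {c}; []p there: c:F. ✗
c: successors {d}; []p there: d:F. ✗
d: successors {e}; []p there: e:F. ✗
e: successors {d, f}; []p there: d:F, f:F. ✗
f: successors {a}; []p there: a:T. ✓
Satisfying worlds: {f}.
So <>[]p fails at the other 5 worlds.

5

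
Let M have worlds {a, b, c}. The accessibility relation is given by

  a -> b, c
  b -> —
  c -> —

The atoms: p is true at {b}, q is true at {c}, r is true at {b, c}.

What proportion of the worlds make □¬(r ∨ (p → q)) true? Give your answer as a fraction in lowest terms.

a: successors {b, c}; ¬(r ∨ (p → q)) there: b:F, c:F. ✗
b: no successors, so □¬(r ∨ (p → q)) holds vacuously. ✓
c: no successors, so □¬(r ∨ (p → q)) holds vacuously. ✓
That's 2 of 3 worlds, so 2/3.

2/3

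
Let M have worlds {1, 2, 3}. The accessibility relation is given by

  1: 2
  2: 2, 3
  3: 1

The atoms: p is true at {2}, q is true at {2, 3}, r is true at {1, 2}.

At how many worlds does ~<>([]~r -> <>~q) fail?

1: <>([]~r -> <>~q) is T. ✗
2: <>([]~r -> <>~q) is T. ✗
3: <>([]~r -> <>~q) is T. ✗
Satisfying worlds: ∅.
So ~<>([]~r -> <>~q) fails at the other 3 worlds.

3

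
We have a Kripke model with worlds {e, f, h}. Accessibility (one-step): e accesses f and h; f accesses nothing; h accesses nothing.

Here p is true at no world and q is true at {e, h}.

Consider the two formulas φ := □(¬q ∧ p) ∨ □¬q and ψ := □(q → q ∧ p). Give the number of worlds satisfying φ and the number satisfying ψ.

2 and 2

For □(¬q ∧ p) ∨ □¬q:
e: □(¬q ∧ p) is F, □¬q is F. ✗
f: □(¬q ∧ p) is T, □¬q is T. ✓
h: □(¬q ∧ p) is T, □¬q is T. ✓
— 2 worlds.
For □(q → q ∧ p):
e: successors {f, h}; q → q ∧ p there: f:T, h:F. ✗
f: no successors, so □(q → q ∧ p) holds vacuously. ✓
h: no successors, so □(q → q ∧ p) holds vacuously. ✓
— 2 worlds.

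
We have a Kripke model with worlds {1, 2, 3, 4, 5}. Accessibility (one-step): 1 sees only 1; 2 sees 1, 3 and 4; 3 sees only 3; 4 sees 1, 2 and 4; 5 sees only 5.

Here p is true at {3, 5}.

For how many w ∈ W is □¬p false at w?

1: successors {1}; ¬p there: 1:T. ✓
2: successors {1, 3, 4}; ¬p there: 1:T, 3:F, 4:T. ✗
3: successors {3}; ¬p there: 3:F. ✗
4: successors {1, 2, 4}; ¬p there: 1:T, 2:T, 4:T. ✓
5: successors {5}; ¬p there: 5:F. ✗
Satisfying worlds: {1, 4}.
So □¬p fails at the other 3 worlds.

3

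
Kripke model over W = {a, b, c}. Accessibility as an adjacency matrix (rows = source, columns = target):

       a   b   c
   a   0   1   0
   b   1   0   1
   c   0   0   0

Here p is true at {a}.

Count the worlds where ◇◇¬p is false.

1

a: successors {b}; ◇¬p there: b:T. ✓
b: successors {a, c}; ◇¬p there: a:T, c:F. ✓
c: no successors, so ◇◇¬p fails. ✗
Satisfying worlds: {a, b}.
So ◇◇¬p fails at the other 1 world.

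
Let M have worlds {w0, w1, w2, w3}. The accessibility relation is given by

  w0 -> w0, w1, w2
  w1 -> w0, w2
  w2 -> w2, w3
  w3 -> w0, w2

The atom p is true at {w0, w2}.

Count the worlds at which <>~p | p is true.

2

w0: <>~p is T, p is T. ✓
w1: <>~p is F, p is F. ✗
w2: <>~p is T, p is T. ✓
w3: <>~p is F, p is F. ✗
Satisfying worlds: {w0, w2}.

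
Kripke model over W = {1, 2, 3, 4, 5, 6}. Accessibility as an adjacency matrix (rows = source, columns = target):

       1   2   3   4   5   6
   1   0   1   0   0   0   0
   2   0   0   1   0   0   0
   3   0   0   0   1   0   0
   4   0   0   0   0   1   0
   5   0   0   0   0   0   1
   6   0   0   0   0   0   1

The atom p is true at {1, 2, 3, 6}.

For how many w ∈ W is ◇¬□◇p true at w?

1: successors {2}; ¬□◇p there: 2:T. ✓
2: successors {3}; ¬□◇p there: 3:T. ✓
3: successors {4}; ¬□◇p there: 4:F. ✗
4: successors {5}; ¬□◇p there: 5:F. ✗
5: successors {6}; ¬□◇p there: 6:F. ✗
6: successors {6}; ¬□◇p there: 6:F. ✗
Satisfying worlds: {1, 2}.

2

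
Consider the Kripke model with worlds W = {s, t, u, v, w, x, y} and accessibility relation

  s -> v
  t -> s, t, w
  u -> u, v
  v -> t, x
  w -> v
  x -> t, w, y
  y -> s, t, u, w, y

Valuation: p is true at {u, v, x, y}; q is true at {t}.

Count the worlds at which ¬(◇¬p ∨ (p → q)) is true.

s: ◇¬p ∨ (p → q) is T. ✗
t: ◇¬p ∨ (p → q) is T. ✗
u: ◇¬p ∨ (p → q) is F. ✓
v: ◇¬p ∨ (p → q) is T. ✗
w: ◇¬p ∨ (p → q) is T. ✗
x: ◇¬p ∨ (p → q) is T. ✗
y: ◇¬p ∨ (p → q) is T. ✗
Satisfying worlds: {u}.

1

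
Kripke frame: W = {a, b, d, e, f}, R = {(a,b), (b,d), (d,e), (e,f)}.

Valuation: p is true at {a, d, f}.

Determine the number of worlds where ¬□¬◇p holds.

2

a: □¬◇p is F. ✓
b: □¬◇p is T. ✗
d: □¬◇p is F. ✓
e: □¬◇p is T. ✗
f: □¬◇p is T. ✗
Satisfying worlds: {a, d}.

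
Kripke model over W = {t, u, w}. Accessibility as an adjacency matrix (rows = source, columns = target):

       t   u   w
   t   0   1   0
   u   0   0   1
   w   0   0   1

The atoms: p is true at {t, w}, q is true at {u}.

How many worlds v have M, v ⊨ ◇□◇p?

3

t: successors {u}; □◇p there: u:T. ✓
u: successors {w}; □◇p there: w:T. ✓
w: successors {w}; □◇p there: w:T. ✓
Satisfying worlds: {t, u, w}.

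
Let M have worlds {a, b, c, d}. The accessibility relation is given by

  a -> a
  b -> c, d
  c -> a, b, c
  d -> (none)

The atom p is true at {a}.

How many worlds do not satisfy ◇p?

2

a: successors {a}; p there: a:T. ✓
b: successors {c, d}; p there: c:F, d:F. ✗
c: successors {a, b, c}; p there: a:T, b:F, c:F. ✓
d: no successors, so ◇p fails. ✗
Satisfying worlds: {a, c}.
So ◇p fails at the other 2 worlds.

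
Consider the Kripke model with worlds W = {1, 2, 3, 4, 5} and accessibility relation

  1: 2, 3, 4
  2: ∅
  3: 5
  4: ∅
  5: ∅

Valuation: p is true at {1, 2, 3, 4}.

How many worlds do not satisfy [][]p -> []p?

1: [][]p is F, []p is T. ✓
2: [][]p is T, []p is T. ✓
3: [][]p is T, []p is F. ✗
4: [][]p is T, []p is T. ✓
5: [][]p is T, []p is T. ✓
Satisfying worlds: {1, 2, 4, 5}.
So [][]p -> []p fails at the other 1 world.

1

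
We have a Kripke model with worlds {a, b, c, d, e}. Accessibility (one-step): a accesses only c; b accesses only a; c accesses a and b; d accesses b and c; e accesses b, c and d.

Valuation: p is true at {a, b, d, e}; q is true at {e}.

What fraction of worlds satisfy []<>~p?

a: successors {c}; <>~p there: c:F. ✗
b: successors {a}; <>~p there: a:T. ✓
c: successors {a, b}; <>~p there: a:T, b:F. ✗
d: successors {b, c}; <>~p there: b:F, c:F. ✗
e: successors {b, c, d}; <>~p there: b:F, c:F, d:T. ✗
That's 1 of 5 worlds, so 1/5.

1/5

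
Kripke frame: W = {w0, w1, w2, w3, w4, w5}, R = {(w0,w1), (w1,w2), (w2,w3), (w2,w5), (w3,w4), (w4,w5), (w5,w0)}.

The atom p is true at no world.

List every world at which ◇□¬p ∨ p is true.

w0: ◇□¬p is T, p is F. ✓
w1: ◇□¬p is T, p is F. ✓
w2: ◇□¬p is T, p is F. ✓
w3: ◇□¬p is T, p is F. ✓
w4: ◇□¬p is T, p is F. ✓
w5: ◇□¬p is T, p is F. ✓

{w0, w1, w2, w3, w4, w5}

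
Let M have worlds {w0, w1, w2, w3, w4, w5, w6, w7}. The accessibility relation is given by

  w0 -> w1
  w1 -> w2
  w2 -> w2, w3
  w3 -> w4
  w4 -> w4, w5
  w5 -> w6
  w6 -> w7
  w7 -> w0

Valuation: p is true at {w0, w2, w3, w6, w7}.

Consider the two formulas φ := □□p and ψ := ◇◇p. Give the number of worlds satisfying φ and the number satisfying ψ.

4 and 6

For □□p:
w0: successors {w1}; □p there: w1:T. ✓
w1: successors {w2}; □p there: w2:T. ✓
w2: successors {w2, w3}; □p there: w2:T, w3:F. ✗
w3: successors {w4}; □p there: w4:F. ✗
w4: successors {w4, w5}; □p there: w4:F, w5:T. ✗
w5: successors {w6}; □p there: w6:T. ✓
w6: successors {w7}; □p there: w7:T. ✓
w7: successors {w0}; □p there: w0:F. ✗
— 4 worlds.
For ◇◇p:
w0: successors {w1}; ◇p there: w1:T. ✓
w1: successors {w2}; ◇p there: w2:T. ✓
w2: successors {w2, w3}; ◇p there: w2:T, w3:F. ✓
w3: successors {w4}; ◇p there: w4:F. ✗
w4: successors {w4, w5}; ◇p there: w4:F, w5:T. ✓
w5: successors {w6}; ◇p there: w6:T. ✓
w6: successors {w7}; ◇p there: w7:T. ✓
w7: successors {w0}; ◇p there: w0:F. ✗
— 6 worlds.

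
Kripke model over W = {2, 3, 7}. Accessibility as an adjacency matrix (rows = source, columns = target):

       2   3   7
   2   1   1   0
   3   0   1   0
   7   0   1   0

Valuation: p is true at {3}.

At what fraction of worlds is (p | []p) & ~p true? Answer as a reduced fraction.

2: p | []p is F, ~p is T. ✗
3: p | []p is T, ~p is F. ✗
7: p | []p is T, ~p is T. ✓
That's 1 of 3 worlds, so 1/3.

1/3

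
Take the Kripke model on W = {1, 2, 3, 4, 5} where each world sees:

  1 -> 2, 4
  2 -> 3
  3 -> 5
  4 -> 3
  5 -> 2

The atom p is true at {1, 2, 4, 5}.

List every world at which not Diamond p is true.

{2, 4}

1: Diamond p is T. ✗
2: Diamond p is F. ✓
3: Diamond p is T. ✗
4: Diamond p is F. ✓
5: Diamond p is T. ✗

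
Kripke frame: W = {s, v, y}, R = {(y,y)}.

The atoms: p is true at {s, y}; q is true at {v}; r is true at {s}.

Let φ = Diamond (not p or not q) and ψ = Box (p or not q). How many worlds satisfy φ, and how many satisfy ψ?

For Diamond (not p or not q):
s: no successors, so Diamond (not p or not q) fails. ✗
v: no successors, so Diamond (not p or not q) fails. ✗
y: successors {y}; not p or not q there: y:T. ✓
— 1 world.
For Box (p or not q):
s: no successors, so Box (p or not q) holds vacuously. ✓
v: no successors, so Box (p or not q) holds vacuously. ✓
y: successors {y}; p or not q there: y:T. ✓
— 3 worlds.

1 and 3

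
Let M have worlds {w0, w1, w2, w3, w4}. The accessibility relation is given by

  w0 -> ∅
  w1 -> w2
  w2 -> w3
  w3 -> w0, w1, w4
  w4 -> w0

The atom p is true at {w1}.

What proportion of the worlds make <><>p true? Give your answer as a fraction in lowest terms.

1/5

w0: no successors, so <><>p fails. ✗
w1: successors {w2}; <>p there: w2:F. ✗
w2: successors {w3}; <>p there: w3:T. ✓
w3: successors {w0, w1, w4}; <>p there: w0:F, w1:F, w4:F. ✗
w4: successors {w0}; <>p there: w0:F. ✗
That's 1 of 5 worlds, so 1/5.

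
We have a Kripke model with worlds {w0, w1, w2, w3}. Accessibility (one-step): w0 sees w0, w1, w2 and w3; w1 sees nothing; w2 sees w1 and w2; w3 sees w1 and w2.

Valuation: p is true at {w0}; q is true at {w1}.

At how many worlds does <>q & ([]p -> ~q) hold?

w0: <>q is T, []p -> ~q is T. ✓
w1: <>q is F, []p -> ~q is F. ✗
w2: <>q is T, []p -> ~q is T. ✓
w3: <>q is T, []p -> ~q is T. ✓
Satisfying worlds: {w0, w2, w3}.

3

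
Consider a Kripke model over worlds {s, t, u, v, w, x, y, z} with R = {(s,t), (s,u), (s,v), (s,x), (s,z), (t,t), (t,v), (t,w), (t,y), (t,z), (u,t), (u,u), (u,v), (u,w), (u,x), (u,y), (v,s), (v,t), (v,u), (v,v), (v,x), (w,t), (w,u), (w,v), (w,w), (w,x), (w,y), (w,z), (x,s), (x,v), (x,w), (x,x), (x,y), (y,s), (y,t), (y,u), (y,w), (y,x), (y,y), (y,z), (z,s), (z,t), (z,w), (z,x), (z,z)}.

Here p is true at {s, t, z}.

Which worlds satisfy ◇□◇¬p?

s: successors {t, u, v, x, z}; □◇¬p there: t:T, u:T, v:T, x:T, z:T. ✓
t: successors {t, v, w, y, z}; □◇¬p there: t:T, v:T, w:T, y:T, z:T. ✓
u: successors {t, u, v, w, x, y}; □◇¬p there: t:T, u:T, v:T, w:T, x:T, y:T. ✓
v: successors {s, t, u, v, x}; □◇¬p there: s:T, t:T, u:T, v:T, x:T. ✓
w: successors {t, u, v, w, x, y, z}; □◇¬p there: t:T, u:T, v:T, w:T, x:T, y:T, z:T. ✓
x: successors {s, v, w, x, y}; □◇¬p there: s:T, v:T, w:T, x:T, y:T. ✓
y: successors {s, t, u, w, x, y, z}; □◇¬p there: s:T, t:T, u:T, w:T, x:T, y:T, z:T. ✓
z: successors {s, t, w, x, z}; □◇¬p there: s:T, t:T, w:T, x:T, z:T. ✓

{s, t, u, v, w, x, y, z}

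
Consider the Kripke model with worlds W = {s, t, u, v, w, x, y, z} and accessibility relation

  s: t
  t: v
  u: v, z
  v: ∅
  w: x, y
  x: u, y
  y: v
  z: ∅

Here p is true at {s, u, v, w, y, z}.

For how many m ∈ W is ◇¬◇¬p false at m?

2

s: successors {t}; ¬◇¬p there: t:T. ✓
t: successors {v}; ¬◇¬p there: v:T. ✓
u: successors {v, z}; ¬◇¬p there: v:T, z:T. ✓
v: no successors, so ◇¬◇¬p fails. ✗
w: successors {x, y}; ¬◇¬p there: x:T, y:T. ✓
x: successors {u, y}; ¬◇¬p there: u:T, y:T. ✓
y: successors {v}; ¬◇¬p there: v:T. ✓
z: no successors, so ◇¬◇¬p fails. ✗
Satisfying worlds: {s, t, u, w, x, y}.
So ◇¬◇¬p fails at the other 2 worlds.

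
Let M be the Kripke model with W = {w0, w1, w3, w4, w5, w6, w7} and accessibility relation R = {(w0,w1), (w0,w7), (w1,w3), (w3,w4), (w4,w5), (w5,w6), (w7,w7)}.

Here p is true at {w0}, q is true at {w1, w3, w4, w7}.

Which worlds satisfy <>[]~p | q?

w0: <>[]~p is T, q is F. ✓
w1: <>[]~p is T, q is T. ✓
w3: <>[]~p is T, q is T. ✓
w4: <>[]~p is T, q is T. ✓
w5: <>[]~p is T, q is F. ✓
w6: <>[]~p is F, q is F. ✗
w7: <>[]~p is T, q is T. ✓

{w0, w1, w3, w4, w5, w7}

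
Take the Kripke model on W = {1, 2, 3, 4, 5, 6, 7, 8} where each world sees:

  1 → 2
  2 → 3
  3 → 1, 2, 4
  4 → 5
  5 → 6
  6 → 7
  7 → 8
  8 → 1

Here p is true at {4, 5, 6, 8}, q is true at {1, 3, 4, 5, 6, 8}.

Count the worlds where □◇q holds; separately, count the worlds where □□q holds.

5 and 4

For □◇q:
1: successors {2}; ◇q there: 2:T. ✓
2: successors {3}; ◇q there: 3:T. ✓
3: successors {1, 2, 4}; ◇q there: 1:F, 2:T, 4:T. ✗
4: successors {5}; ◇q there: 5:T. ✓
5: successors {6}; ◇q there: 6:F. ✗
6: successors {7}; ◇q there: 7:T. ✓
7: successors {8}; ◇q there: 8:T. ✓
8: successors {1}; ◇q there: 1:F. ✗
— 5 worlds.
For □□q:
1: successors {2}; □q there: 2:T. ✓
2: successors {3}; □q there: 3:F. ✗
3: successors {1, 2, 4}; □q there: 1:F, 2:T, 4:T. ✗
4: successors {5}; □q there: 5:T. ✓
5: successors {6}; □q there: 6:F. ✗
6: successors {7}; □q there: 7:T. ✓
7: successors {8}; □q there: 8:T. ✓
8: successors {1}; □q there: 1:F. ✗
— 4 worlds.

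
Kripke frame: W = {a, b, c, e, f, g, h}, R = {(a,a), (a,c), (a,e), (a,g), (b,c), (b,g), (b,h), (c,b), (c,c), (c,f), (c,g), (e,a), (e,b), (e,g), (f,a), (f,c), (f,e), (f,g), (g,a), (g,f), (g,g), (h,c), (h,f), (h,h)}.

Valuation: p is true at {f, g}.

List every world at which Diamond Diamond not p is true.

a: successors {a, c, e, g}; Diamond not p there: a:T, c:T, e:T, g:T. ✓
b: successors {c, g, h}; Diamond not p there: c:T, g:T, h:T. ✓
c: successors {b, c, f, g}; Diamond not p there: b:T, c:T, f:T, g:T. ✓
e: successors {a, b, g}; Diamond not p there: a:T, b:T, g:T. ✓
f: successors {a, c, e, g}; Diamond not p there: a:T, c:T, e:T, g:T. ✓
g: successors {a, f, g}; Diamond not p there: a:T, f:T, g:T. ✓
h: successors {c, f, h}; Diamond not p there: c:T, f:T, h:T. ✓

{a, b, c, e, f, g, h}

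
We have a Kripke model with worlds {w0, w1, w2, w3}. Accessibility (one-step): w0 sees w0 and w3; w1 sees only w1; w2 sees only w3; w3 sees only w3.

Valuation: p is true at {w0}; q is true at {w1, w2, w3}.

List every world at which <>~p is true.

{w0, w1, w2, w3}

w0: successors {w0, w3}; ~p there: w0:F, w3:T. ✓
w1: successors {w1}; ~p there: w1:T. ✓
w2: successors {w3}; ~p there: w3:T. ✓
w3: successors {w3}; ~p there: w3:T. ✓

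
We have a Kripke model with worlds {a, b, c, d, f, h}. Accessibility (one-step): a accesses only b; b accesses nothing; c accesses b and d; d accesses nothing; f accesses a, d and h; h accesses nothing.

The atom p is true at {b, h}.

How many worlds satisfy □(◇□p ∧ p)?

3

a: successors {b}; ◇□p ∧ p there: b:F. ✗
b: no successors, so □(◇□p ∧ p) holds vacuously. ✓
c: successors {b, d}; ◇□p ∧ p there: b:F, d:F. ✗
d: no successors, so □(◇□p ∧ p) holds vacuously. ✓
f: successors {a, d, h}; ◇□p ∧ p there: a:F, d:F, h:F. ✗
h: no successors, so □(◇□p ∧ p) holds vacuously. ✓
Satisfying worlds: {b, d, h}.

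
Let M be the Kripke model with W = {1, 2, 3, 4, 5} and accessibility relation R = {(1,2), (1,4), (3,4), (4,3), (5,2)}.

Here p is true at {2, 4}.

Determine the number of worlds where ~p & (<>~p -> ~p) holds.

3

1: ~p is T, <>~p -> ~p is T. ✓
2: ~p is F, <>~p -> ~p is T. ✗
3: ~p is T, <>~p -> ~p is T. ✓
4: ~p is F, <>~p -> ~p is F. ✗
5: ~p is T, <>~p -> ~p is T. ✓
Satisfying worlds: {1, 3, 5}.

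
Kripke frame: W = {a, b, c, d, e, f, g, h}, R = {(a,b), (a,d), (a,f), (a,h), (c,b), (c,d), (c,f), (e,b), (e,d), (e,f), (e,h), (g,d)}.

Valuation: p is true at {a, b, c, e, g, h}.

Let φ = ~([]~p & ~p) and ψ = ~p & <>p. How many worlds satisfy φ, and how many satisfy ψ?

For ~([]~p & ~p):
a: []~p & ~p is F. ✓
b: []~p & ~p is F. ✓
c: []~p & ~p is F. ✓
d: []~p & ~p is T. ✗
e: []~p & ~p is F. ✓
f: []~p & ~p is T. ✗
g: []~p & ~p is F. ✓
h: []~p & ~p is F. ✓
— 6 worlds.
For ~p & <>p:
a: ~p is F, <>p is T. ✗
b: ~p is F, <>p is F. ✗
c: ~p is F, <>p is T. ✗
d: ~p is T, <>p is F. ✗
e: ~p is F, <>p is T. ✗
f: ~p is T, <>p is F. ✗
g: ~p is F, <>p is F. ✗
h: ~p is F, <>p is F. ✗
— 0 worlds.

6 and 0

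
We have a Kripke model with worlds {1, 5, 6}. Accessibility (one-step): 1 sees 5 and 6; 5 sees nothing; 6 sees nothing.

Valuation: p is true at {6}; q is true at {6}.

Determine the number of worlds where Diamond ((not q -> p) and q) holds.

1

1: successors {5, 6}; (not q -> p) and q there: 5:F, 6:T. ✓
5: no successors, so Diamond ((not q -> p) and q) fails. ✗
6: no successors, so Diamond ((not q -> p) and q) fails. ✗
Satisfying worlds: {1}.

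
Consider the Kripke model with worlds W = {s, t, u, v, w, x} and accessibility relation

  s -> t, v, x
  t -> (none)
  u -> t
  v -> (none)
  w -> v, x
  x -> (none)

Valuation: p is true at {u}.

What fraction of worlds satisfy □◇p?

s: successors {t, v, x}; ◇p there: t:F, v:F, x:F. ✗
t: no successors, so □◇p holds vacuously. ✓
u: successors {t}; ◇p there: t:F. ✗
v: no successors, so □◇p holds vacuously. ✓
w: successors {v, x}; ◇p there: v:F, x:F. ✗
x: no successors, so □◇p holds vacuously. ✓
That's 3 of 6 worlds, so 3/6 = 1/2.

1/2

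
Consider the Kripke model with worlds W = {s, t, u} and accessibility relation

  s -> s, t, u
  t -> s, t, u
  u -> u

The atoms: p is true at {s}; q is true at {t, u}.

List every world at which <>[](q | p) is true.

s: successors {s, t, u}; [](q | p) there: s:T, t:T, u:T. ✓
t: successors {s, t, u}; [](q | p) there: s:T, t:T, u:T. ✓
u: successors {u}; [](q | p) there: u:T. ✓

{s, t, u}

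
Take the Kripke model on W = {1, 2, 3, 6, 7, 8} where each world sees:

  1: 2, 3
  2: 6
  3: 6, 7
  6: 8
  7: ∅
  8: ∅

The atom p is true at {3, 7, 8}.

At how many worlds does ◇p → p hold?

4

1: ◇p is T, p is F. ✗
2: ◇p is F, p is F. ✓
3: ◇p is T, p is T. ✓
6: ◇p is T, p is F. ✗
7: ◇p is F, p is T. ✓
8: ◇p is F, p is T. ✓
Satisfying worlds: {2, 3, 7, 8}.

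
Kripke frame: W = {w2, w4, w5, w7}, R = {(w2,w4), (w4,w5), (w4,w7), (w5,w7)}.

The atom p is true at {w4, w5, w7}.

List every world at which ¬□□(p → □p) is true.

w2: □□(p → □p) is T. ✗
w4: □□(p → □p) is T. ✗
w5: □□(p → □p) is T. ✗
w7: □□(p → □p) is T. ✗

∅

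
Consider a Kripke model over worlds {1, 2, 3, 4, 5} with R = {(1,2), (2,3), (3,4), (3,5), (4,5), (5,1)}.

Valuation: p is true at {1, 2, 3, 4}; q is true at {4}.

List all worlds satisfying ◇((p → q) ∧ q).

1: successors {2}; (p → q) ∧ q there: 2:F. ✗
2: successors {3}; (p → q) ∧ q there: 3:F. ✗
3: successors {4, 5}; (p → q) ∧ q there: 4:T, 5:F. ✓
4: successors {5}; (p → q) ∧ q there: 5:F. ✗
5: successors {1}; (p → q) ∧ q there: 1:F. ✗

{3}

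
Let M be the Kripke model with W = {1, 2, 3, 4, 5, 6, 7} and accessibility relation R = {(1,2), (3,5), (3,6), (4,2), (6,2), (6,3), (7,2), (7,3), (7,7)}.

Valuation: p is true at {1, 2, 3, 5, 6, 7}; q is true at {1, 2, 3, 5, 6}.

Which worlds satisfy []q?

1: successors {2}; q there: 2:T. ✓
2: no successors, so []q holds vacuously. ✓
3: successors {5, 6}; q there: 5:T, 6:T. ✓
4: successors {2}; q there: 2:T. ✓
5: no successors, so []q holds vacuously. ✓
6: successors {2, 3}; q there: 2:T, 3:T. ✓
7: successors {2, 3, 7}; q there: 2:T, 3:T, 7:F. ✗

{1, 2, 3, 4, 5, 6}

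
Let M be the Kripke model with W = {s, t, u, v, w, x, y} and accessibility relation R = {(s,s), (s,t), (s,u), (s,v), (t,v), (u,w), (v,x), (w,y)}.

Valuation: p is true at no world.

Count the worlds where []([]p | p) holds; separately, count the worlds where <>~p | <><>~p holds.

4 and 5

For []([]p | p):
s: successors {s, t, u, v}; []p | p there: s:F, t:F, u:F, v:F. ✗
t: successors {v}; []p | p there: v:F. ✗
u: successors {w}; []p | p there: w:F. ✗
v: successors {x}; []p | p there: x:T. ✓
w: successors {y}; []p | p there: y:T. ✓
x: no successors, so []([]p | p) holds vacuously. ✓
y: no successors, so []([]p | p) holds vacuously. ✓
— 4 worlds.
For <>~p | <><>~p:
s: <>~p is T, <><>~p is T. ✓
t: <>~p is T, <><>~p is T. ✓
u: <>~p is T, <><>~p is T. ✓
v: <>~p is T, <><>~p is F. ✓
w: <>~p is T, <><>~p is F. ✓
x: <>~p is F, <><>~p is F. ✗
y: <>~p is F, <><>~p is F. ✗
— 5 worlds.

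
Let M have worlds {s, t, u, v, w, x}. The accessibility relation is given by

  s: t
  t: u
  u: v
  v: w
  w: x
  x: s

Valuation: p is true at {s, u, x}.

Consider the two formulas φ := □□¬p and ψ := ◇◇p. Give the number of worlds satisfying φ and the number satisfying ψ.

3 and 3

For □□¬p:
s: successors {t}; □¬p there: t:F. ✗
t: successors {u}; □¬p there: u:T. ✓
u: successors {v}; □¬p there: v:T. ✓
v: successors {w}; □¬p there: w:F. ✗
w: successors {x}; □¬p there: x:F. ✗
x: successors {s}; □¬p there: s:T. ✓
— 3 worlds.
For ◇◇p:
s: successors {t}; ◇p there: t:T. ✓
t: successors {u}; ◇p there: u:F. ✗
u: successors {v}; ◇p there: v:F. ✗
v: successors {w}; ◇p there: w:T. ✓
w: successors {x}; ◇p there: x:T. ✓
x: successors {s}; ◇p there: s:F. ✗
— 3 worlds.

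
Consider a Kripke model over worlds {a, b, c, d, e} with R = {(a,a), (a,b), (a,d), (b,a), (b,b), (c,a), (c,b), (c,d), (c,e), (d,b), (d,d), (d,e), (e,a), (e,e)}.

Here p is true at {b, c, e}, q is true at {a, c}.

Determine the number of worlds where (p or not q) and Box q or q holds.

2

a: (p or not q) and Box q is F, q is T. ✓
b: (p or not q) and Box q is F, q is F. ✗
c: (p or not q) and Box q is F, q is T. ✓
d: (p or not q) and Box q is F, q is F. ✗
e: (p or not q) and Box q is F, q is F. ✗
Satisfying worlds: {a, c}.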